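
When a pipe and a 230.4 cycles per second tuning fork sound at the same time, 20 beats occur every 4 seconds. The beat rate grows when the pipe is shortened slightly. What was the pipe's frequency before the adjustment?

Beat frequency = 20/4 = 5 Hz.
|f − 230.4| = 5, so the pipe was at either 225.4 Hz or 235.4 Hz.
A shorter pipe has a higher fundamental; the adjustment raises the pipe's frequency.
The beat rate rose, so the adjustment moved the pipe further from 230.4 Hz — it was already above the reference.

235.4 Hz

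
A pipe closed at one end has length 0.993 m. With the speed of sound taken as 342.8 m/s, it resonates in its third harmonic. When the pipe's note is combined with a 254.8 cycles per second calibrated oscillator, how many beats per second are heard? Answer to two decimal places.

4.11 Hz

Closed pipe (odd harmonics): f_n = n·v/(4L) = 3·342.8/(4·0.993) = 258.9124 Hz.
f_beat = |258.9124 − 254.8| = 4.11 Hz.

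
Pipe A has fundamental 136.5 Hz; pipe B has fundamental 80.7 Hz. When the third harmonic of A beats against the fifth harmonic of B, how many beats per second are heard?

Third harmonic of the first: 3·136.5 = 409.5 Hz.
Fifth harmonic of the second: 5·80.7 = 403.5 Hz.
f_beat = |409.5 − 403.5| = 6.0 Hz.

6.0 Hz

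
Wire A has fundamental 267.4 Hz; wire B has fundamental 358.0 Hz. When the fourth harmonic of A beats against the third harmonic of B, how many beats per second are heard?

Fourth harmonic of the first: 4·267.4 = 1069.6 Hz.
Third harmonic of the second: 3·358.0 = 1074.0 Hz.
f_beat = |1069.6 − 1074.0| = 4.4 Hz.

4.4 Hz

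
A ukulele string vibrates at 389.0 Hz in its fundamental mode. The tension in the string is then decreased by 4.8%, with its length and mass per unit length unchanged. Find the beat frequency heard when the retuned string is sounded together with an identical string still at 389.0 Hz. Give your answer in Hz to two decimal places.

9.45 Hz

For a string, f ∝ √T, so the new frequency is 389.0·√0.952 = 379.5492 Hz.
f_beat = |379.5492 − 389.0| = 9.45 Hz.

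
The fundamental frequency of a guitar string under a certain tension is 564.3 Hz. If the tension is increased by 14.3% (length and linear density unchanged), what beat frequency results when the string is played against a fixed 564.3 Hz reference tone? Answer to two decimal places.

39.00 Hz

For a string, f ∝ √T, so the new frequency is 564.3·√1.143 = 603.2998 Hz.
f_beat = |603.2998 − 564.3| = 39.00 Hz.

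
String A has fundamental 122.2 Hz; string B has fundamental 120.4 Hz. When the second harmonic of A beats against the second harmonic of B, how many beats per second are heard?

3.6 Hz

Second harmonic of the first: 2·122.2 = 244.4 Hz.
Second harmonic of the second: 2·120.4 = 240.8 Hz.
f_beat = |244.4 − 240.8| = 3.6 Hz.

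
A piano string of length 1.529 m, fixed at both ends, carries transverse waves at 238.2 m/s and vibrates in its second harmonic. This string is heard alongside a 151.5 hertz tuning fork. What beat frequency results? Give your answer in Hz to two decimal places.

4.29 Hz

For a string fixed at both ends, f_n = n·v/(2L) = 2·238.2/(2·1.529) = 155.7881 Hz.
f_beat = |155.7881 − 151.5| = 4.29 Hz.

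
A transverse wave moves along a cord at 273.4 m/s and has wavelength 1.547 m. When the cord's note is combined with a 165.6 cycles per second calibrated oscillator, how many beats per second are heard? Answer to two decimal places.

11.13 Hz

Source frequency f = v/λ = 273.4/1.547 = 176.7292 Hz.
f_beat = |176.7292 − 165.6| = 11.13 Hz.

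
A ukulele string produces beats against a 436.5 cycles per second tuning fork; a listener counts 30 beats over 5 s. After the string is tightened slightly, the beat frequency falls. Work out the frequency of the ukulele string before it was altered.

Beat frequency = 30/5 = 6 Hz.
|f − 436.5| = 6, so the ukulele string was at either 430.5 Hz or 442.5 Hz.
Increasing tension raises a string's frequency; the adjustment raises the ukulele string's frequency.
The beat rate fell, so the adjustment moved the ukulele string toward 436.5 Hz — it must have started below the reference.

430.5 Hz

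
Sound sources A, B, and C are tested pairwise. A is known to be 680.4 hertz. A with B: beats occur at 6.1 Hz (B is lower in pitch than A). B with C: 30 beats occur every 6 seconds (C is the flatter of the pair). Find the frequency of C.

B is below A, so f_B = 680.4 − 6.1 = 674.3 Hz.
B–C: Beat frequency = 30/6 = 5 Hz.
C is below B, so f_C = 674.3 − 5 = 669.3 Hz.

669.3 Hz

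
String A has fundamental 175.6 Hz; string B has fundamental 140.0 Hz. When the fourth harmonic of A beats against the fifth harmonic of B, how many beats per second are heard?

Fourth harmonic of the first: 4·175.6 = 702.4 Hz.
Fifth harmonic of the second: 5·140.0 = 700.0 Hz.
f_beat = |702.4 − 700.0| = 2.4 Hz.

2.4 Hz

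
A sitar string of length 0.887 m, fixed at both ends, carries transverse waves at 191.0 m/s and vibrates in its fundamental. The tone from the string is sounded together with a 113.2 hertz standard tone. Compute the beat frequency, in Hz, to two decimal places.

5.53 Hz

For a string fixed at both ends, f_n = n·v/(2L) = 1·191.0/(2·0.887) = 107.6663 Hz.
f_beat = |107.6663 − 113.2| = 5.53 Hz.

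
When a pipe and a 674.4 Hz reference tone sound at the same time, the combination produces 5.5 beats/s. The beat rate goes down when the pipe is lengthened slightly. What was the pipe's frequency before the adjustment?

|f − 674.4| = 5.5, so the pipe was at either 668.9 Hz or 679.9 Hz.
A longer pipe has a lower fundamental; the adjustment lowers the pipe's frequency.
The beat rate fell, so the adjustment moved the pipe toward 674.4 Hz — it must have started above the reference.

679.9 Hz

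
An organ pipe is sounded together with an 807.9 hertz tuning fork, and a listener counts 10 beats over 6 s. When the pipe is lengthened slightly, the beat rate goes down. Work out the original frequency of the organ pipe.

809.5667 Hz

Beat frequency = 10/6 = 1.6667 Hz.
|f − 807.9| = 1.6667, so the organ pipe was at either 806.2333 Hz or 809.5667 Hz.
A longer pipe has a lower fundamental; the adjustment lowers the organ pipe's frequency.
The beat rate fell, so the adjustment moved the organ pipe toward 807.9 Hz — it must have started above the reference.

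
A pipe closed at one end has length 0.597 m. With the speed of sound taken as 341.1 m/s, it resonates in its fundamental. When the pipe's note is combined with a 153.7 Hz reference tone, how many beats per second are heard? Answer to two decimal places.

Closed pipe (odd harmonics): f_n = n·v/(4L) = 1·341.1/(4·0.597) = 142.8392 Hz.
f_beat = |142.8392 − 153.7| = 10.86 Hz.

10.86 Hz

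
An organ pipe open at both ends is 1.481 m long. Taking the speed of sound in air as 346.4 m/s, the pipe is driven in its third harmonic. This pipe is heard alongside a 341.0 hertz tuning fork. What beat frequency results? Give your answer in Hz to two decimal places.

Open pipe: f_n = n·v/(2L) = 3·346.4/(2·1.481) = 350.8440 Hz.
f_beat = |350.8440 − 341.0| = 9.84 Hz.

9.84 Hz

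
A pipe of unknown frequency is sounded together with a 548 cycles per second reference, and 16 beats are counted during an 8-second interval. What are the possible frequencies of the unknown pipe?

546 Hz or 550 Hz

Beat frequency = 16/8 = 2 Hz.
|f − 548| = 2, so f = 548 ± 2.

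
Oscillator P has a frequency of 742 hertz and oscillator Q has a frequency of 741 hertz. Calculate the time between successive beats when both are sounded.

1.000 s

f_beat = |742 − 741| = 1 Hz.
Beat period T = 1 / f_beat = 1 / 1 s.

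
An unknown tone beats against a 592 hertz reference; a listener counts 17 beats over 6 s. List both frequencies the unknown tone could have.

Beat frequency = 17/6 = 2.8333 Hz.
|f − 592| = 2.8333, so f = 592 ± 2.8333.

589.1667 Hz or 594.8333 Hz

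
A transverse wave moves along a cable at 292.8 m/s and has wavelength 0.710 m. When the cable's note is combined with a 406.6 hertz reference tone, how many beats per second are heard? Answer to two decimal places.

Source frequency f = v/λ = 292.8/0.710 = 412.3944 Hz.
f_beat = |412.3944 − 406.6| = 5.79 Hz.

5.79 Hz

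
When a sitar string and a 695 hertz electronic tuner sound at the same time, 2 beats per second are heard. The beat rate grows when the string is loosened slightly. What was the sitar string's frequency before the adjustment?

693 Hz

|f − 695| = 2, so the sitar string was at either 693 Hz or 697 Hz.
Reducing tension lowers a string's frequency; the adjustment lowers the sitar string's frequency.
The beat rate rose, so the adjustment moved the sitar string further from 695 Hz — it was already below the reference.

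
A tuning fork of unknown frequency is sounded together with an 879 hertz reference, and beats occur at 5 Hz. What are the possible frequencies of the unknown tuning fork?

|f − 879| = 5, so f = 879 ± 5.

874 Hz or 884 Hz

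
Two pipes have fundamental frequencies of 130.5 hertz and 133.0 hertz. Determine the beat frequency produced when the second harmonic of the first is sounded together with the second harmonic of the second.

5.0 Hz

Second harmonic of the first: 2·130.5 = 261.0 Hz.
Second harmonic of the second: 2·133.0 = 266.0 Hz.
f_beat = |261.0 − 266.0| = 5.0 Hz.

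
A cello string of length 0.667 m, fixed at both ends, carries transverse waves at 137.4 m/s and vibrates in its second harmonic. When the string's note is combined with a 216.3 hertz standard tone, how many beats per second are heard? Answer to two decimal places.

10.30 Hz

For a string fixed at both ends, f_n = n·v/(2L) = 2·137.4/(2·0.667) = 205.9970 Hz.
f_beat = |205.9970 − 216.3| = 10.30 Hz.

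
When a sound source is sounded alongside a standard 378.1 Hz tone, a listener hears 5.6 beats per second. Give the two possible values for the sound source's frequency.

|f − 378.1| = 5.6, so f = 378.1 ± 5.6.

372.5 Hz or 383.7 Hz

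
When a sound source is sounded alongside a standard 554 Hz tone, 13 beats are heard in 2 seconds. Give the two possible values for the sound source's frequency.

Beat frequency = 13/2 = 6.5 Hz.
|f − 554| = 6.5, so f = 554 ± 6.5.

547.5 Hz or 560.5 Hz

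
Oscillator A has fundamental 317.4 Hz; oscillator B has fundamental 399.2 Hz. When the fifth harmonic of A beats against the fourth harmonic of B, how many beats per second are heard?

Fifth harmonic of the first: 5·317.4 = 1587.0 Hz.
Fourth harmonic of the second: 4·399.2 = 1596.8 Hz.
f_beat = |1587.0 − 1596.8| = 9.8 Hz.

9.8 Hz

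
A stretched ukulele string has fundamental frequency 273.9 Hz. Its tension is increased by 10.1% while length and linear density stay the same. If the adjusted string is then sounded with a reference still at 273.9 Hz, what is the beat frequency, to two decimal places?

13.50 Hz

For a string, f ∝ √T, so the new frequency is 273.9·√1.101 = 287.3993 Hz.
f_beat = |287.3993 − 273.9| = 13.50 Hz.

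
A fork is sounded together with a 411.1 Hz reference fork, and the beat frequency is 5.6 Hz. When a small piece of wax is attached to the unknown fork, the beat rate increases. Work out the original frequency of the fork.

|f − 411.1| = 5.6, so the fork was at either 405.5 Hz or 416.7 Hz.
Loading a fork with wax lowers its frequency; the adjustment lowers the fork's frequency.
The beat rate rose, so the adjustment moved the fork further from 411.1 Hz — it was already below the reference.

405.5 Hz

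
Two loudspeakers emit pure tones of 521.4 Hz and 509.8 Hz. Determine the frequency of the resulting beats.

f_beat = |f₁ − f₂|.
|521.4 − 509.8| = 11.6 Hz.

11.6 Hz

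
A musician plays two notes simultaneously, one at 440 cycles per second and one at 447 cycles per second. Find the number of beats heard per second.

The beat frequency equals the magnitude of the frequency difference.
|440 − 447| = 7 Hz.

7 Hz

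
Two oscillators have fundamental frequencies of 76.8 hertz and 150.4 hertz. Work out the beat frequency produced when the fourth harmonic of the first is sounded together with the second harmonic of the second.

6.4 Hz

Fourth harmonic of the first: 4·76.8 = 307.2 Hz.
Second harmonic of the second: 2·150.4 = 300.8 Hz.
f_beat = |307.2 − 300.8| = 6.4 Hz.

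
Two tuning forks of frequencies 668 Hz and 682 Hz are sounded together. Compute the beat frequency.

Beats arise from superposition of two nearby frequencies; the beat rate is |f₁ − f₂|.
|668 − 682| = 14 Hz.

14 Hz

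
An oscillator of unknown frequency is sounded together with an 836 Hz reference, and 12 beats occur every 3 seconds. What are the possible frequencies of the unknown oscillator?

832 Hz or 840 Hz

Beat frequency = 12/3 = 4 Hz.
|f − 836| = 4, so f = 836 ± 4.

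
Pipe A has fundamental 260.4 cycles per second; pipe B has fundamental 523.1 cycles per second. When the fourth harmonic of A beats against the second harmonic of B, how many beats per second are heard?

Fourth harmonic of the first: 4·260.4 = 1041.6 Hz.
Second harmonic of the second: 2·523.1 = 1046.2 Hz.
f_beat = |1041.6 − 1046.2| = 4.6 Hz.

4.6 Hz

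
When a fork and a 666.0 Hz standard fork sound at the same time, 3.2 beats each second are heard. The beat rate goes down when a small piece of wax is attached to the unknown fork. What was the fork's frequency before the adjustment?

|f − 666.0| = 3.2, so the fork was at either 662.8 Hz or 669.2 Hz.
Loading a fork with wax lowers its frequency; the adjustment lowers the fork's frequency.
The beat rate fell, so the adjustment moved the fork toward 666.0 Hz — it must have started above the reference.

669.2 Hz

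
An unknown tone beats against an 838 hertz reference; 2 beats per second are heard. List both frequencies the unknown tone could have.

836 Hz or 840 Hz

|f − 838| = 2, so f = 838 ± 2.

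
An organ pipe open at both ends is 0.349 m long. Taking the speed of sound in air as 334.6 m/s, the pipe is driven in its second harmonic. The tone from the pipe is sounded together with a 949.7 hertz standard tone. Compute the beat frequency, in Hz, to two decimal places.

9.04 Hz

Open pipe: f_n = n·v/(2L) = 2·334.6/(2·0.349) = 958.7393 Hz.
f_beat = |958.7393 − 949.7| = 9.04 Hz.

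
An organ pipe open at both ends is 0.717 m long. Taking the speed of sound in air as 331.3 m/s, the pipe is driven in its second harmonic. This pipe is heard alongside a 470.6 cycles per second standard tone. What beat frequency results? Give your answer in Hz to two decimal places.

Open pipe: f_n = n·v/(2L) = 2·331.3/(2·0.717) = 462.0642 Hz.
f_beat = |462.0642 − 470.6| = 8.54 Hz.

8.54 Hz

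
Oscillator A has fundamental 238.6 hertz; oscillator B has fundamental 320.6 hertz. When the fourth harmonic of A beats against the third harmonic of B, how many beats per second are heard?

Fourth harmonic of the first: 4·238.6 = 954.4 Hz.
Third harmonic of the second: 3·320.6 = 961.8 Hz.
f_beat = |954.4 − 961.8| = 7.4 Hz.

7.4 Hz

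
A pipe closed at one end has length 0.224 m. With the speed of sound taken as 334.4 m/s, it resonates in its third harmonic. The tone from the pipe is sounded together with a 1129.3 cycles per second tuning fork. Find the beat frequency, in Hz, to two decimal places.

9.66 Hz

Closed pipe (odd harmonics): f_n = n·v/(4L) = 3·334.4/(4·0.224) = 1119.6429 Hz.
f_beat = |1119.6429 − 1129.3| = 9.66 Hz.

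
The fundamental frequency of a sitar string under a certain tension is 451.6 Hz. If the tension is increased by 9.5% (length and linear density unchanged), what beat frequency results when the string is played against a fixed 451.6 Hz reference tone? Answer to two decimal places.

For a string, f ∝ √T, so the new frequency is 451.6·√1.095 = 472.5644 Hz.
f_beat = |472.5644 − 451.6| = 20.96 Hz.

20.96 Hz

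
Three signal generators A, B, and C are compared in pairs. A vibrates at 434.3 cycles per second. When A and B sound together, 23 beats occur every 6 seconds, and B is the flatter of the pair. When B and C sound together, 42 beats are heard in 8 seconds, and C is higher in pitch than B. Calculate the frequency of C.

A–B: Beat frequency = 23/6 = 3.8333 Hz.
B is below A, so f_B = 434.3 − 3.8333 = 430.4667 Hz.
B–C: Beat frequency = 42/8 = 5.25 Hz.
C is above B, so f_C = 430.4667 + 5.25 = 435.7167 Hz.

435.7167 Hz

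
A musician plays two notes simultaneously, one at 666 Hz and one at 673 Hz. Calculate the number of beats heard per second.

7 Hz

The beat frequency equals the magnitude of the frequency difference.
|666 − 673| = 7 Hz.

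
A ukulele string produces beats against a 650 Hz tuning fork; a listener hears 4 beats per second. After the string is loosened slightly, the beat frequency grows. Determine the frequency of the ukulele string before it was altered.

646 Hz

|f − 650| = 4, so the ukulele string was at either 646 Hz or 654 Hz.
Reducing tension lowers a string's frequency; the adjustment lowers the ukulele string's frequency.
The beat rate rose, so the adjustment moved the ukulele string further from 650 Hz — it was already below the reference.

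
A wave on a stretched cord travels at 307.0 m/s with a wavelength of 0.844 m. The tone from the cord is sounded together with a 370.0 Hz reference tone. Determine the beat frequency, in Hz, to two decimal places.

6.26 Hz

Source frequency f = v/λ = 307.0/0.844 = 363.7441 Hz.
f_beat = |363.7441 − 370.0| = 6.26 Hz.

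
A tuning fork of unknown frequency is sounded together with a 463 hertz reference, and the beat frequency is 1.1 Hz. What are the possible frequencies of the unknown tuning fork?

461.9 Hz or 464.1 Hz

|f − 463| = 1.1, so f = 463 ± 1.1.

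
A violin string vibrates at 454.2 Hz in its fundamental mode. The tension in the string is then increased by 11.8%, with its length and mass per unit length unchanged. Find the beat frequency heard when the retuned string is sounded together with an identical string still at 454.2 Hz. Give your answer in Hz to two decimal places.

26.05 Hz

For a string, f ∝ √T, so the new frequency is 454.2·√1.118 = 480.2507 Hz.
f_beat = |480.2507 − 454.2| = 26.05 Hz.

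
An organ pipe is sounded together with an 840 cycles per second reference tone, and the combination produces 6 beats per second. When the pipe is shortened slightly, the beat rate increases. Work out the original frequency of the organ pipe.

|f − 840| = 6, so the organ pipe was at either 834 Hz or 846 Hz.
A shorter pipe has a higher fundamental; the adjustment raises the organ pipe's frequency.
The beat rate rose, so the adjustment moved the organ pipe further from 840 Hz — it was already above the reference.

846 Hz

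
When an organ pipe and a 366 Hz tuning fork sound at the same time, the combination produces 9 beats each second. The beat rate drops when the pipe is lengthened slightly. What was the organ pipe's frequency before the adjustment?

375 Hz

|f − 366| = 9, so the organ pipe was at either 357 Hz or 375 Hz.
A longer pipe has a lower fundamental; the adjustment lowers the organ pipe's frequency.
The beat rate fell, so the adjustment moved the organ pipe toward 366 Hz — it must have started above the reference.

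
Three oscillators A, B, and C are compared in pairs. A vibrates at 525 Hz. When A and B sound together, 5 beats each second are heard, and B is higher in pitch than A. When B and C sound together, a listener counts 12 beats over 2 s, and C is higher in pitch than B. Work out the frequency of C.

B is above A, so f_B = 525 + 5 = 530 Hz.
B–C: Beat frequency = 12/2 = 6 Hz.
C is above B, so f_C = 530 + 6 = 536 Hz.

536 Hz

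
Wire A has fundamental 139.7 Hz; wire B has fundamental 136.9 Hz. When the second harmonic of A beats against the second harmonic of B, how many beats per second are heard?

5.6 Hz

Second harmonic of the first: 2·139.7 = 279.4 Hz.
Second harmonic of the second: 2·136.9 = 273.8 Hz.
f_beat = |279.4 − 273.8| = 5.6 Hz.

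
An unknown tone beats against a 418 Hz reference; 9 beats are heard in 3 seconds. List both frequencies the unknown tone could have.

Beat frequency = 9/3 = 3 Hz.
|f − 418| = 3, so f = 418 ± 3.

415 Hz or 421 Hz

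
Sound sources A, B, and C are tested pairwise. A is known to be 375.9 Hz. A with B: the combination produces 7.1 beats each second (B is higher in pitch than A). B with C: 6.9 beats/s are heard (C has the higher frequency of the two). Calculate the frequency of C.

389.9 Hz

B is above A, so f_B = 375.9 + 7.1 = 383 Hz.
C is above B, so f_C = 383 + 6.9 = 389.9 Hz.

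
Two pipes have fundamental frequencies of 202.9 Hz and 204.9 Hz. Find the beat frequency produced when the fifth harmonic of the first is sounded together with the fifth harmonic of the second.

10.0 Hz

Fifth harmonic of the first: 5·202.9 = 1014.5 Hz.
Fifth harmonic of the second: 5·204.9 = 1024.5 Hz.
f_beat = |1014.5 − 1024.5| = 10.0 Hz.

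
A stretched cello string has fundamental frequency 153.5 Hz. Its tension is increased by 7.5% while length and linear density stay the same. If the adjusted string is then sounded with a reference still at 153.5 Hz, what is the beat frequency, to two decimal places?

5.65 Hz

For a string, f ∝ √T, so the new frequency is 153.5·√1.075 = 159.1522 Hz.
f_beat = |159.1522 − 153.5| = 5.65 Hz.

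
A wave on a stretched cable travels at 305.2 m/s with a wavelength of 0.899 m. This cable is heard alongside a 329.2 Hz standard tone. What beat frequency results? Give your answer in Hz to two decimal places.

Source frequency f = v/λ = 305.2/0.899 = 339.4883 Hz.
f_beat = |339.4883 − 329.2| = 10.29 Hz.

10.29 Hz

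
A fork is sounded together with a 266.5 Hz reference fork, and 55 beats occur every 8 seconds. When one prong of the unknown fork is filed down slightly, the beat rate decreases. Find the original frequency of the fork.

259.625 Hz

Beat frequency = 55/8 = 6.875 Hz.
|f − 266.5| = 6.875, so the fork was at either 259.625 Hz or 273.375 Hz.
Filing a prong removes mass and raises the fork's frequency; the adjustment raises the fork's frequency.
The beat rate fell, so the adjustment moved the fork toward 266.5 Hz — it must have started below the reference.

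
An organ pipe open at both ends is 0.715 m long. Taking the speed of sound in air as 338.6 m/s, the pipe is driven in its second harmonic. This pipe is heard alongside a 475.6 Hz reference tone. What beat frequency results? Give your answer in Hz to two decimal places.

2.03 Hz

Open pipe: f_n = n·v/(2L) = 2·338.6/(2·0.715) = 473.5664 Hz.
f_beat = |473.5664 − 475.6| = 2.03 Hz.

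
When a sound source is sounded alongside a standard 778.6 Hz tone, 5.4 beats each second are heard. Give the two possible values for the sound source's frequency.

|f − 778.6| = 5.4, so f = 778.6 ± 5.4.

773.2 Hz or 784 Hz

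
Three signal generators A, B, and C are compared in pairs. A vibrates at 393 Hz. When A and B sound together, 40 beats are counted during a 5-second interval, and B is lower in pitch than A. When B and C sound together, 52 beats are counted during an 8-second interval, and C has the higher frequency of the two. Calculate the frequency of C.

391.5 Hz

A–B: Beat frequency = 40/5 = 8 Hz.
B is below A, so f_B = 393 − 8 = 385 Hz.
B–C: Beat frequency = 52/8 = 6.5 Hz.
C is above B, so f_C = 385 + 6.5 = 391.5 Hz.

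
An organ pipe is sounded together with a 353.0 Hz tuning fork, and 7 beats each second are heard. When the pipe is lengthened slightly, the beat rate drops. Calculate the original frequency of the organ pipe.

360 Hz

|f − 353.0| = 7, so the organ pipe was at either 346 Hz or 360 Hz.
A longer pipe has a lower fundamental; the adjustment lowers the organ pipe's frequency.
The beat rate fell, so the adjustment moved the organ pipe toward 353.0 Hz — it must have started above the reference.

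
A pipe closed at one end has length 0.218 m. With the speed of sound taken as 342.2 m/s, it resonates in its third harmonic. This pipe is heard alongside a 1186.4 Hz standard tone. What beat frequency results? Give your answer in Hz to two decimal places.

Closed pipe (odd harmonics): f_n = n·v/(4L) = 3·342.2/(4·0.218) = 1177.2936 Hz.
f_beat = |1177.2936 − 1186.4| = 9.11 Hz.

9.11 Hz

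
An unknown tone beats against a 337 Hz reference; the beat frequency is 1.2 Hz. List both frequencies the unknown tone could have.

335.8 Hz or 338.2 Hz

|f − 337| = 1.2, so f = 337 ± 1.2.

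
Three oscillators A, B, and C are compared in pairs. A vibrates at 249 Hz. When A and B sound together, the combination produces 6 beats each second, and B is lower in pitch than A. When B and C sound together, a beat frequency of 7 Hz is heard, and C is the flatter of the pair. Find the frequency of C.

236 Hz

B is below A, so f_B = 249 − 6 = 243 Hz.
C is below B, so f_C = 243 − 7 = 236 Hz.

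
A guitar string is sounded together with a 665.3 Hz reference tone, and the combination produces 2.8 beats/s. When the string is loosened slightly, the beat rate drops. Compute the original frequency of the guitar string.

|f − 665.3| = 2.8, so the guitar string was at either 662.5 Hz or 668.1 Hz.
Reducing tension lowers a string's frequency; the adjustment lowers the guitar string's frequency.
The beat rate fell, so the adjustment moved the guitar string toward 665.3 Hz — it must have started above the reference.

668.1 Hz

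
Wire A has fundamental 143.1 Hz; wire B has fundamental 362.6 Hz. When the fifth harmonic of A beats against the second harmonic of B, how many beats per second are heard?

Fifth harmonic of the first: 5·143.1 = 715.5 Hz.
Second harmonic of the second: 2·362.6 = 725.2 Hz.
f_beat = |715.5 − 725.2| = 9.7 Hz.

9.7 Hz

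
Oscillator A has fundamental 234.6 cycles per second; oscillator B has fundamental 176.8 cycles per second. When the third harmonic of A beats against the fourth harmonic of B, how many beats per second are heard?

3.4 Hz

Third harmonic of the first: 3·234.6 = 703.8 Hz.
Fourth harmonic of the second: 4·176.8 = 707.2 Hz.
f_beat = |703.8 − 707.2| = 3.4 Hz.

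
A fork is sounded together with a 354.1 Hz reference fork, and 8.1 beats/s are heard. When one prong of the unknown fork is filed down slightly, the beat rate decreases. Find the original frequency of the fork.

346 Hz

|f − 354.1| = 8.1, so the fork was at either 346 Hz or 362.2 Hz.
Filing a prong removes mass and raises the fork's frequency; the adjustment raises the fork's frequency.
The beat rate fell, so the adjustment moved the fork toward 354.1 Hz — it must have started below the reference.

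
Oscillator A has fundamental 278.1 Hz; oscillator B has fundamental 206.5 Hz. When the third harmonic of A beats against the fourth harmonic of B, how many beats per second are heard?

8.3 Hz

Third harmonic of the first: 3·278.1 = 834.3 Hz.
Fourth harmonic of the second: 4·206.5 = 826.0 Hz.
f_beat = |834.3 − 826.0| = 8.3 Hz.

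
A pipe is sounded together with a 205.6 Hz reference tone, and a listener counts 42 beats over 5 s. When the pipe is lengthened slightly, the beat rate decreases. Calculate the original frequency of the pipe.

214 Hz

Beat frequency = 42/5 = 8.4 Hz.
|f − 205.6| = 8.4, so the pipe was at either 197.2 Hz or 214 Hz.
A longer pipe has a lower fundamental; the adjustment lowers the pipe's frequency.
The beat rate fell, so the adjustment moved the pipe toward 205.6 Hz — it must have started above the reference.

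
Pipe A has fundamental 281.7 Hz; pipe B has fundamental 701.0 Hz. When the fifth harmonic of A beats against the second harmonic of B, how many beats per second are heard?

Fifth harmonic of the first: 5·281.7 = 1408.5 Hz.
Second harmonic of the second: 2·701.0 = 1402.0 Hz.
f_beat = |1408.5 − 1402.0| = 6.5 Hz.

6.5 Hz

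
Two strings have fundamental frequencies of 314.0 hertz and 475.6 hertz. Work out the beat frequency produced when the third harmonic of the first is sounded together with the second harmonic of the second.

Third harmonic of the first: 3·314.0 = 942.0 Hz.
Second harmonic of the second: 2·475.6 = 951.2 Hz.
f_beat = |942.0 − 951.2| = 9.2 Hz.

9.2 Hz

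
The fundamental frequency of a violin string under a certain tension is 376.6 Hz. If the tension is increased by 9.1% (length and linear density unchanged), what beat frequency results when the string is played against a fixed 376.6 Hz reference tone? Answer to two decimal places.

16.76 Hz

For a string, f ∝ √T, so the new frequency is 376.6·√1.091 = 393.3623 Hz.
f_beat = |393.3623 − 376.6| = 16.76 Hz.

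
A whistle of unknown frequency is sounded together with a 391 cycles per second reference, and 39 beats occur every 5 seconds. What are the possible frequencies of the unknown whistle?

Beat frequency = 39/5 = 7.8 Hz.
|f − 391| = 7.8, so f = 391 ± 7.8.

383.2 Hz or 398.8 Hz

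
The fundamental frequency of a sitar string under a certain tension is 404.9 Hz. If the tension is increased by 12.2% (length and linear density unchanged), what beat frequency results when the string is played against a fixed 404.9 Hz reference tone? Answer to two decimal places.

23.99 Hz

For a string, f ∝ √T, so the new frequency is 404.9·√1.122 = 428.8883 Hz.
f_beat = |428.8883 − 404.9| = 23.99 Hz.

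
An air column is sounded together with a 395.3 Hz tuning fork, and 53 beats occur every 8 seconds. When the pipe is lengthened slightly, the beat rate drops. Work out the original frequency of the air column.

401.925 Hz

Beat frequency = 53/8 = 6.625 Hz.
|f − 395.3| = 6.625, so the air column was at either 388.675 Hz or 401.925 Hz.
A longer pipe has a lower fundamental; the adjustment lowers the air column's frequency.
The beat rate fell, so the adjustment moved the air column toward 395.3 Hz — it must have started above the reference.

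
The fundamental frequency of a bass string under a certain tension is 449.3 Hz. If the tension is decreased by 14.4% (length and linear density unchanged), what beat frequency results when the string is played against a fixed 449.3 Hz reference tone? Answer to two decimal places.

For a string, f ∝ √T, so the new frequency is 449.3·√0.856 = 415.6936 Hz.
f_beat = |415.6936 − 449.3| = 33.61 Hz.

33.61 Hz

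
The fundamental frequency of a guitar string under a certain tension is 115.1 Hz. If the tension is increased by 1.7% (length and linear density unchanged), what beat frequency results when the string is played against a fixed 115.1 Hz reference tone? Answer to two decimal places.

0.97 Hz

For a string, f ∝ √T, so the new frequency is 115.1·√1.017 = 116.0742 Hz.
f_beat = |116.0742 − 115.1| = 0.97 Hz.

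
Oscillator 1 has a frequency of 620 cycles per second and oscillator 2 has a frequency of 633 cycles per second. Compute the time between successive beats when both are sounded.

f_beat = |620 − 633| = 13 Hz.
Beat period T = 1 / f_beat = 1 / 13 s.

0.077 s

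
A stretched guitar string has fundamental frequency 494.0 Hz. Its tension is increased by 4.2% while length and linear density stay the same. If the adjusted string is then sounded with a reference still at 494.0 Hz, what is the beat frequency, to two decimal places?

10.27 Hz

For a string, f ∝ √T, so the new frequency is 494.0·√1.042 = 504.2673 Hz.
f_beat = |504.2673 − 494.0| = 10.27 Hz.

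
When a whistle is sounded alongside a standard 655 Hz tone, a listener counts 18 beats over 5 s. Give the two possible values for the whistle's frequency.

Beat frequency = 18/5 = 3.6 Hz.
|f − 655| = 3.6, so f = 655 ± 3.6.

651.4 Hz or 658.6 Hz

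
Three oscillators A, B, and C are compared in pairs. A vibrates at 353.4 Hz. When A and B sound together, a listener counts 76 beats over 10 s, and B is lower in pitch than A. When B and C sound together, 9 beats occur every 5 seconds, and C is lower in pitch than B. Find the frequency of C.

344 Hz

A–B: Beat frequency = 76/10 = 7.6 Hz.
B is below A, so f_B = 353.4 − 7.6 = 345.8 Hz.
B–C: Beat frequency = 9/5 = 1.8 Hz.
C is below B, so f_C = 345.8 − 1.8 = 344 Hz.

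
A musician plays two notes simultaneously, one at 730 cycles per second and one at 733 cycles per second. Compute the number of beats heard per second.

f_beat = |f₁ − f₂|.
|730 − 733| = 3 Hz.

3 Hz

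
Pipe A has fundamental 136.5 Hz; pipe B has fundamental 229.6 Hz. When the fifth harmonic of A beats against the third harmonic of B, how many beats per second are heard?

6.3 Hz

Fifth harmonic of the first: 5·136.5 = 682.5 Hz.
Third harmonic of the second: 3·229.6 = 688.8 Hz.
f_beat = |682.5 − 688.8| = 6.3 Hz.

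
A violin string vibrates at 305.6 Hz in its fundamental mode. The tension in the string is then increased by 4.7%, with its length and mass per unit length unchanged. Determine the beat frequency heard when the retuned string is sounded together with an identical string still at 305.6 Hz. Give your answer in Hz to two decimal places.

7.10 Hz

For a string, f ∝ √T, so the new frequency is 305.6·√1.047 = 312.6991 Hz.
f_beat = |312.6991 − 305.6| = 7.10 Hz.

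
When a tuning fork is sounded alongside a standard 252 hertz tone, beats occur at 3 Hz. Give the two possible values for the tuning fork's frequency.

249 Hz or 255 Hz

|f − 252| = 3, so f = 252 ± 3.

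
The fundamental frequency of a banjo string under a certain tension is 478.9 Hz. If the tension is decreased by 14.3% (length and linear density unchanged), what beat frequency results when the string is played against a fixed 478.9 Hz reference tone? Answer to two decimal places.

35.56 Hz

For a string, f ∝ √T, so the new frequency is 478.9·√0.857 = 443.3383 Hz.
f_beat = |443.3383 − 478.9| = 35.56 Hz.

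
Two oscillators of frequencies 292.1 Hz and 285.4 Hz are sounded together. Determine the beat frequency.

f_beat = |f₁ − f₂|.
|292.1 − 285.4| = 6.7 Hz.

6.7 Hz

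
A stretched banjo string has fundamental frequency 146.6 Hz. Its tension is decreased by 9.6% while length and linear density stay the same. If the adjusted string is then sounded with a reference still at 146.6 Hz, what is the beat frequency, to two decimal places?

For a string, f ∝ √T, so the new frequency is 146.6·√0.904 = 139.3857 Hz.
f_beat = |139.3857 − 146.6| = 7.21 Hz.

7.21 Hz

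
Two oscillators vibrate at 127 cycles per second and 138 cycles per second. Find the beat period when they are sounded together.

f_beat = |127 − 138| = 11 Hz.
Beat period T = 1 / f_beat = 1 / 11 s.

0.091 s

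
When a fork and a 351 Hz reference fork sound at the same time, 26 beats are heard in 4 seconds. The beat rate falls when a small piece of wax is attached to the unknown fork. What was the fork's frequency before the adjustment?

Beat frequency = 26/4 = 6.5 Hz.
|f − 351| = 6.5, so the fork was at either 344.5 Hz or 357.5 Hz.
Loading a fork with wax lowers its frequency; the adjustment lowers the fork's frequency.
The beat rate fell, so the adjustment moved the fork toward 351 Hz — it must have started above the reference.

357.5 Hz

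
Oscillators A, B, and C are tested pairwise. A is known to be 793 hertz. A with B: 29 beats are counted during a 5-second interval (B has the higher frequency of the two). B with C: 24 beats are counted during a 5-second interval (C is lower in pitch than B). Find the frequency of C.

A–B: Beat frequency = 29/5 = 5.8 Hz.
B is above A, so f_B = 793 + 5.8 = 798.8 Hz.
B–C: Beat frequency = 24/5 = 4.8 Hz.
C is below B, so f_C = 798.8 − 4.8 = 794 Hz.

794 Hz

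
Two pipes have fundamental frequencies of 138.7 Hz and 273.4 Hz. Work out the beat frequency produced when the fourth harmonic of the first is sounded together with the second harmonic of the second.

Fourth harmonic of the first: 4·138.7 = 554.8 Hz.
Second harmonic of the second: 2·273.4 = 546.8 Hz.
f_beat = |554.8 − 546.8| = 8.0 Hz.

8.0 Hz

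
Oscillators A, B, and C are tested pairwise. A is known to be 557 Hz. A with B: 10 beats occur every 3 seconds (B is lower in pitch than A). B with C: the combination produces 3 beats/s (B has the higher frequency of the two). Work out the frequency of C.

550.6667 Hz

A–B: Beat frequency = 10/3 = 3.3333 Hz.
B is below A, so f_B = 557 − 3.3333 = 553.6667 Hz.
C is below B, so f_C = 553.6667 − 3 = 550.6667 Hz.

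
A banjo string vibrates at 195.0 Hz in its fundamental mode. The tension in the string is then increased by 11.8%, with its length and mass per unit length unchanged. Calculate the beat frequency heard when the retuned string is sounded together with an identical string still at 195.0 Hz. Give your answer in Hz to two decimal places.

11.18 Hz

For a string, f ∝ √T, so the new frequency is 195.0·√1.118 = 206.1843 Hz.
f_beat = |206.1843 − 195.0| = 11.18 Hz.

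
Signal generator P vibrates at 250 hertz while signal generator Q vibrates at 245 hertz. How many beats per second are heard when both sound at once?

5 Hz

The beat frequency equals the magnitude of the frequency difference.
|250 − 245| = 5 Hz.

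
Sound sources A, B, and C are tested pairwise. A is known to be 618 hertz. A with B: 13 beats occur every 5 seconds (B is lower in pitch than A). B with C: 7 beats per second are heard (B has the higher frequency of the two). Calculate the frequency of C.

A–B: Beat frequency = 13/5 = 2.6 Hz.
B is below A, so f_B = 618 − 2.6 = 615.4 Hz.
C is below B, so f_C = 615.4 − 7 = 608.4 Hz.

608.4 Hz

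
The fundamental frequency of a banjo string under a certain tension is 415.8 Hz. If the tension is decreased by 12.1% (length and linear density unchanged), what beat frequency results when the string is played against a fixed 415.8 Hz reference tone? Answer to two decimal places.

For a string, f ∝ √T, so the new frequency is 415.8·√0.879 = 389.8333 Hz.
f_beat = |389.8333 − 415.8| = 25.97 Hz.

25.97 Hz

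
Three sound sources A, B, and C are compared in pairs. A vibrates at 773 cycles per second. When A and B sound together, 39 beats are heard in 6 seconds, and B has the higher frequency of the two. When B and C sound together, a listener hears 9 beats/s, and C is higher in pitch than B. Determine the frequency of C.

788.5 Hz

A–B: Beat frequency = 39/6 = 6.5 Hz.
B is above A, so f_B = 773 + 6.5 = 779.5 Hz.
C is above B, so f_C = 779.5 + 9 = 788.5 Hz.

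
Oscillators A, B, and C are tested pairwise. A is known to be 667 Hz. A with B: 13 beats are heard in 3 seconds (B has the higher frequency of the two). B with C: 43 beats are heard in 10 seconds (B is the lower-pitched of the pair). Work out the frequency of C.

675.6333 Hz

A–B: Beat frequency = 13/3 = 4.3333 Hz.
B is above A, so f_B = 667 + 4.3333 = 671.3333 Hz.
B–C: Beat frequency = 43/10 = 4.3 Hz.
C is above B, so f_C = 671.3333 + 4.3 = 675.6333 Hz.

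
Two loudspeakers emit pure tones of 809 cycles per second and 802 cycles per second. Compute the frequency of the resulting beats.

7 Hz

Beats arise from superposition of two nearby frequencies; the beat rate is |f₁ − f₂|.
|809 − 802| = 7 Hz.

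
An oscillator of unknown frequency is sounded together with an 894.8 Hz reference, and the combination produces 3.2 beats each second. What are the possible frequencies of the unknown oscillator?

891.6 Hz or 898 Hz

|f − 894.8| = 3.2, so f = 894.8 ± 3.2.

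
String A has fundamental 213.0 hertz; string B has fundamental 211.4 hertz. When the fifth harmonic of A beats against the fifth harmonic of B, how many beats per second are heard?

Fifth harmonic of the first: 5·213.0 = 1065.0 Hz.
Fifth harmonic of the second: 5·211.4 = 1057.0 Hz.
f_beat = |1065.0 − 1057.0| = 8.0 Hz.

8.0 Hz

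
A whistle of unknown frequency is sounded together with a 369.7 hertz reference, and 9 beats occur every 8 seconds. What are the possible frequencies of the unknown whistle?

Beat frequency = 9/8 = 1.125 Hz.
|f − 369.7| = 1.125, so f = 369.7 ± 1.125.

368.575 Hz or 370.825 Hz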